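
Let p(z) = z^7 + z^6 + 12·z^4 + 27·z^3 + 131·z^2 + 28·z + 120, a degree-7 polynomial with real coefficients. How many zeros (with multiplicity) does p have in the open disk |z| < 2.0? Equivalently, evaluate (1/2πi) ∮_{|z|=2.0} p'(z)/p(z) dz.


The zeros of p are: (2 + 2i), (2 - 2i), (-1 + 2i), (-1 - 2i), (0 + 1i), (0 - 1i), -3.
Their magnitudes are: 2.828, 2.828, 2.236, 2.236, 1, 1, 3.
Zeros with |z| < R = 2.0: (0 + 1i), (0 - 1i).
Count = 2.
By the argument principle, (1/2πi) ∮_{|z|=R} p'(z)/p(z) dz equals exactly this count.

Number of zeros inside |z| < 2.0: 2.


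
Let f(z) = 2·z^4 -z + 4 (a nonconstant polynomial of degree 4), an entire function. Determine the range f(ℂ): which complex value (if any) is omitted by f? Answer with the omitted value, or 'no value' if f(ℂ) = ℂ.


Little Picard bounds the complement of f(ℂ) to at most one point.
For every w ∈ ℂ, the equation p(z) − w = 0 is a nonconstant polynomial in z and hence has at least one root by the fundamental theorem of algebra. So p is surjective onto ℂ, omitting no value.

Omitted value: no value.


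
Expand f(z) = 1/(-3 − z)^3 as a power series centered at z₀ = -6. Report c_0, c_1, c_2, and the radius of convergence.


Let w = z − z₀, so z = z₀ + w.
Then -3 − z = -3 − (z₀ + w) = (-3 − z₀) − w = 3 − w.
f(z) = 1/(3 − w)^3 = (1/(3)^3) · (1 − w/(3))^{−3}.
By the binomial series (1−u)^{−3} = Σ_{n≥0} C(n+2, 2) u^n for |u|<1, with u = w/(3):
  c_n = C(n+2, 2) / (3)^(n+3).
  c_0 = 1/(3)^3 = 1/27.
  c_1 = 3/(3)^4 = 1/27.
  c_2 = 6/(3)^5 = 2/81.
The series is valid for |w/d| < 1, i.e. |z − z₀| < |d|.
Radius of convergence: R = |-3 − z₀| = |3| = 3 (distance from z₀ to the singularity z = -3).

c_0 = 1/27, c_1 = 1/27, c_2 = 2/81; R = 3.


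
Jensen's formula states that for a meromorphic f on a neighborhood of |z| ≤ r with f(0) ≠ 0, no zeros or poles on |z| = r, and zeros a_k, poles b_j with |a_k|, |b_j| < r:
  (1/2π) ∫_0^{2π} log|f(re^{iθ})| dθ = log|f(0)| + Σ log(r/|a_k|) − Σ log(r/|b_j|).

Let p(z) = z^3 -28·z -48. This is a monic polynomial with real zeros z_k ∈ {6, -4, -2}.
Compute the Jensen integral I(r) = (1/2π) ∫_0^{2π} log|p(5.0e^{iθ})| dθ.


Zeros: -4, -2, 6; r = 5.0.
Inside |z| < r: -4, -2. Outside (|z| ≥ r): 6.
p(0) = -48, so log|p(0)| = log(48) = 3.8712.
Apply Jensen: I(r) = log|p(0)| + Σ_k log(r/|z_k|), summed over zeros inside |z| < r.
  log(r/|z_k|) for z_k = -4: log(5.0/4) = 0.2231
  log(r/|z_k|) for z_k = -2: log(5.0/2) = 0.9163
  Outside zeros (6) contribute nothing to the Jensen sum.
Sum over inside zeros: 1.1394.
I(r) = log|p(0)| + (inside sum) = 3.8712 + 1.1394 = 5.0106.
Note: since some zeros are outside |z| ≤ r, the simplified n·log(r) form does NOT apply — only the inside zeros contribute.

I(r) ≈ 5.0106.


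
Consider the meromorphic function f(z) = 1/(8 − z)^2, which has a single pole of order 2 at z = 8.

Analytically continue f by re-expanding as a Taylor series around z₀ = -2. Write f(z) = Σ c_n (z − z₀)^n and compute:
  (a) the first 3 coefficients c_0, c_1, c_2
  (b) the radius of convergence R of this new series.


Let w = z − z₀, so z = z₀ + w.
Then 8 − z = 8 − (z₀ + w) = (8 − z₀) − w = 10 − w.
f(z) = 1/(10 − w)^2 = (1/(10)^2) · (1 − w/(10))^{−2}.
By the binomial series (1−u)^{−2} = Σ_{n≥0} C(n+1, 1) u^n for |u|<1, with u = w/(10):
  c_n = C(n+1, 1) / (10)^(n+2).
  c_0 = 1/(10)^2 = 1/100.
  c_1 = 2/(10)^3 = 1/500.
  c_2 = 3/(10)^4 = 3/10000.
The series is valid for |w/d| < 1, i.e. |z − z₀| < |d|.
Radius of convergence: R = |8 − z₀| = |10| = 10 (distance from z₀ to the singularity z = 8).

c_0 = 1/100, c_1 = 1/500, c_2 = 3/10000; R = 10.


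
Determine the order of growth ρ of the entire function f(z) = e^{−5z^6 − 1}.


|e^{−5z^6 − 1}| = e^{Re(-5·z^6) + -1} ≤ e^{5|z|^6 + -1} = e^{5r^6 + -1} on |z| = r, so ρ ≤ 6. Choosing z on |z|=r so that -5·z^6 is real positive (always possible by picking arg z appropriately) gives |f(z)| = e^{5r^6 + -1}, matching the bound. The additive constant -1 does not affect log log M(r) ~ 6·log r. Hence ρ = 6.
Therefore ρ = 6.

Order ρ = 6.


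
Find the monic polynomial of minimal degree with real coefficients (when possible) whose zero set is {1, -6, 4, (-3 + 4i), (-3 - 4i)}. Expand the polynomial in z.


The polynomial is p(z) = ∏_{α ∈ S} (z − α), where S = {1, -6, 4, (-3 + 4i), (-3 - 4i)}.
Expanding the product yields: p(z) = z^5 + 7·z^4 + 5·z^3 -107·z^2 -506·z + 600.
Note conjugate pairs combine to real quadratics: (z − (-3+4i))(z − (-3−4i)) = z² + 6z + 25.
The resulting polynomial has degree 5 and real coefficients as required.

p(z) = z^5 + 7·z^4 + 5·z^3 -107·z^2 -506·z + 600.


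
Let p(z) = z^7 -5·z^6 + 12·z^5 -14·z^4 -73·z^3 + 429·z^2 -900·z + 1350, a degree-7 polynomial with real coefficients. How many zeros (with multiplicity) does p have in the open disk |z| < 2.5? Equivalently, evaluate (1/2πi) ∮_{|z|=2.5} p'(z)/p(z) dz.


The zeros of p are: (3 + 1i), (3 - 1i), (0 + 3i), (0 - 3i), (1 + 2i), (1 - 2i), -3.
Their magnitudes are: 3.162, 3.162, 3, 3, 2.236, 2.236, 3.
Zeros with |z| < R = 2.5: (1 + 2i), (1 - 2i).
Count = 2.
By the argument principle, (1/2πi) ∮_{|z|=R} p'(z)/p(z) dz equals exactly this count.

Number of zeros inside |z| < 2.5: 2.


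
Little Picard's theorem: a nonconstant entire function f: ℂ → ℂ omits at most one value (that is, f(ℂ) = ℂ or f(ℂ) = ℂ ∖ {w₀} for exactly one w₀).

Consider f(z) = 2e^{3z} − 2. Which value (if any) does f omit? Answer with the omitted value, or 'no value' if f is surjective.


Little Picard bounds the complement of f(ℂ) to at most one point.
e^{3z} is never zero on ℂ, so 2·e^{3z} takes every value in ℂ ∖ {0}. Adding -2 shifts the range to ℂ ∖ {-2}. Thus f omits exactly the value -2.

Omitted value: -2.


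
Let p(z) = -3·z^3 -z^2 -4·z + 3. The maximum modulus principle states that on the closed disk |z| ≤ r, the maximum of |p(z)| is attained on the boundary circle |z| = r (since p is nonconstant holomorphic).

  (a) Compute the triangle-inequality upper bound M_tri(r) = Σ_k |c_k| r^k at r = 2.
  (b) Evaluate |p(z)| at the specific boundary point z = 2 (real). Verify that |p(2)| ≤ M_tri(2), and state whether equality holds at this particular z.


Coefficients: c_0 = 3, c_1 = -4, c_2 = -1, c_3 = -3. Radius r = 2.
Part (a). Triangle bound: M_tri(r) = Σ_k |c_k| r^k
  = |3|·2^0 + |-4|·2^1 + |-1|·2^2 + |-3|·2^3
  = 3 + 8 + 4 + 24 = 39.
This bounds M(r) := max_{|z|=r} |p(z)| from above; equality holds iff all terms c_k z^k can be made to align in phase at a single z on |z|=r.
Part (b). At z = 2 (real, on the circle |z| = r):
  p(2) = (3)·2^0 + (-4)·2^1 + (-1)·2^2 + (-3)·2^3 = -33.
  |p(2)| = 33.
Check: |p(2)| = 33 ≤ 39 = M_tri(2). ✓ Equality does not hold at z = 2 (the coefficients have mixed signs, so the terms do not all align in phase there).

M_tri(2) = 39; |p(2)| = 33; equality at z=2: no.


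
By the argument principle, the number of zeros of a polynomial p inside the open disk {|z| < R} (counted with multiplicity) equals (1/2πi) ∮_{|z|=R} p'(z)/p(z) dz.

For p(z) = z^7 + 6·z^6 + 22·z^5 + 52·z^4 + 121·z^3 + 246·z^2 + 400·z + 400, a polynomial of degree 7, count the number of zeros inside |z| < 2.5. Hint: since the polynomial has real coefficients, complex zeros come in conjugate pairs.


The zeros of p are: (1 + 2i), (1 - 2i), (-1 + 2i), (-1 - 2i), (-2 + 2i), (-2 - 2i), -2.
Their magnitudes are: 2.236, 2.236, 2.236, 2.236, 2.828, 2.828, 2.
Zeros with |z| < R = 2.5: (1 + 2i), (1 - 2i), (-1 + 2i), (-1 - 2i), -2.
Count = 5.
By the argument principle, (1/2πi) ∮_{|z|=R} p'(z)/p(z) dz equals exactly this count.

Number of zeros inside |z| < 2.5: 5.


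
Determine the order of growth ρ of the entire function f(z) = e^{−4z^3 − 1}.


|e^{−4z^3 − 1}| = e^{Re(-4·z^3) + -1} ≤ e^{4|z|^3 + -1} = e^{4r^3 + -1} on |z| = r, so ρ ≤ 3. Choosing z on |z|=r so that -4·z^3 is real positive (always possible by picking arg z appropriately) gives |f(z)| = e^{4r^3 + -1}, matching the bound. The additive constant -1 does not affect log log M(r) ~ 3·log r. Hence ρ = 3.
Therefore ρ = 3.

Order ρ = 3.


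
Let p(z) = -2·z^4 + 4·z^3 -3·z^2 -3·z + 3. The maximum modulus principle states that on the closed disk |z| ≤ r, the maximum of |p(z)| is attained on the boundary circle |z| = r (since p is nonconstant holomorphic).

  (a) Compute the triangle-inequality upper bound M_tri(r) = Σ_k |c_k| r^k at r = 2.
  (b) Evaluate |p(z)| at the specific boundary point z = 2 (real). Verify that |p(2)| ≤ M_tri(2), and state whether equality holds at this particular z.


Coefficients: c_0 = 3, c_1 = -3, c_2 = -3, c_3 = 4, c_4 = -2. Radius r = 2.
Part (a). Triangle bound: M_tri(r) = Σ_k |c_k| r^k
  = |3|·2^0 + |-3|·2^1 + |-3|·2^2 + |4|·2^3 + |-2|·2^4
  = 3 + 6 + 12 + 32 + 32 = 85.
This bounds M(r) := max_{|z|=r} |p(z)| from above; equality holds iff all terms c_k z^k can be made to align in phase at a single z on |z|=r.
Part (b). At z = 2 (real, on the circle |z| = r):
  p(2) = (3)·2^0 + (-3)·2^1 + (-3)·2^2 + (4)·2^3 + (-2)·2^4 = -15.
  |p(2)| = 15.
Check: |p(2)| = 15 ≤ 85 = M_tri(2). ✓ Equality does not hold at z = 2 (the coefficients have mixed signs, so the terms do not all align in phase there).

M_tri(2) = 85; |p(2)| = 15; equality at z=2: no.


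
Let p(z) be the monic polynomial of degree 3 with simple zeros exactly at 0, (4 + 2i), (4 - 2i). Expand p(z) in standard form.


The polynomial is p(z) = ∏_{α ∈ S} (z − α), where S = {0, (4 + 2i), (4 - 2i)}.
Expanding the product yields: p(z) = z^3 -8·z^2 + 20·z.
Note conjugate pairs combine to real quadratics: (z − (4+2i))(z − (4−2i)) = z² − 8z + 20.
The resulting polynomial has degree 3 and real coefficients as required.

p(z) = z^3 -8·z^2 + 20·z.


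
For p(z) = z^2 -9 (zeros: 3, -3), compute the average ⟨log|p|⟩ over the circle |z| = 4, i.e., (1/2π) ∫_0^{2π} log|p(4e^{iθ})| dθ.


Zeros: -3, 3; r = 4.
Inside |z| < r: -3, 3. Outside (|z| ≥ r): ∅.
p(0) = -9, so log|p(0)| = log(9) = 2.1972.
Apply Jensen: I(r) = log|p(0)| + Σ_k log(r/|z_k|), summed over zeros inside |z| < r.
  log(r/|z_k|) for z_k = 3: log(4/3) = 0.2877
  log(r/|z_k|) for z_k = -3: log(4/3) = 0.2877
Sum over inside zeros: 0.5754.
I(r) = log|p(0)| + (inside sum) = 2.1972 + 0.5754 = 2.7726.
Closed form (all zeros inside, monic): I(r) = n·log(r) = 2·log(4) = 2.7726. ✓

I(r) ≈ 2.7726.


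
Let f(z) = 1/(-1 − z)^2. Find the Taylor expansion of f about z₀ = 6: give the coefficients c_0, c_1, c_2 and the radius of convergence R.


Let w = z − z₀, so z = z₀ + w.
Then -1 − z = -1 − (z₀ + w) = (-1 − z₀) − w = -7 − w.
f(z) = 1/(-7 − w)^2 = (1/(-7)^2) · (1 − w/(-7))^{−2}.
By the binomial series (1−u)^{−2} = Σ_{n≥0} C(n+1, 1) u^n for |u|<1, with u = w/(-7):
  c_n = C(n+1, 1) / (-7)^(n+2).
  c_0 = 1/(-7)^2 = 1/49.
  c_1 = 2/(-7)^3 = -2/343.
  c_2 = 3/(-7)^4 = 3/2401.
The series is valid for |w/d| < 1, i.e. |z − z₀| < |d|.
Radius of convergence: R = |-1 − z₀| = |-7| = 7 (distance from z₀ to the singularity z = -1).

c_0 = 1/49, c_1 = -2/343, c_2 = 3/2401; R = 7.


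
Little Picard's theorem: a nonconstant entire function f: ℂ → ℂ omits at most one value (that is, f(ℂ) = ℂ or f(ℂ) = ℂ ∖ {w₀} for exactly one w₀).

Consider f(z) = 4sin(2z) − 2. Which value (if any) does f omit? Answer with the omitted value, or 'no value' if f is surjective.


Little Picard bounds the complement of f(ℂ) to at most one point.
sin is entire and surjective onto ℂ: for every w ∈ ℂ, sin(ζ) = w has a solution ζ ∈ ℂ (e.g., via the complex inverse arcsin). With ζ = 2z this gives z = ζ/(2). Then 4·sin(2z) takes every value in 4·ℂ = ℂ, and adding -2 is a bijection of ℂ. So f is surjective and omits no value. (Note: only on the real line is sin bounded by [−1, 1].)

Omitted value: no value.


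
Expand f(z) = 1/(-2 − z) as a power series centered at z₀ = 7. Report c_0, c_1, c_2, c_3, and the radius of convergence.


Let w = z − z₀, so z = z₀ + w.
Then -2 − z = -2 − (z₀ + w) = (-2 − z₀) − w = -9 − w.
f(z) = 1/(-9 − w) = (1/(-9)) · 1/(1 − w/(-9)) = Σ_{n≥0} w^n / (-9)^(n+1).
So c_n = 1/(-9)^(n+1):
  c_0 = 1/(-9)^1 = -1/9.
  c_1 = 1/(-9)^2 = 1/81.
  c_2 = 1/(-9)^3 = -1/729.
  c_3 = 1/(-9)^4 = 1/6561.
The series is valid for |w/d| < 1, i.e. |z − z₀| < |d|.
Radius of convergence: R = |-2 − z₀| = |-9| = 9 (distance from z₀ to the singularity z = -2).

c_0 = -1/9, c_1 = 1/81, c_2 = -1/729, c_3 = 1/6561; R = 9.


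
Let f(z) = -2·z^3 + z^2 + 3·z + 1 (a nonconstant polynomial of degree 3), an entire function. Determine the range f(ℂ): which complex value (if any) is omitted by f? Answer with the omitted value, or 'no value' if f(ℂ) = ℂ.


Little Picard bounds the complement of f(ℂ) to at most one point.
For every w ∈ ℂ, the equation p(z) − w = 0 is a nonconstant polynomial in z and hence has at least one root by the fundamental theorem of algebra. So p is surjective onto ℂ, omitting no value.

Omitted value: no value.


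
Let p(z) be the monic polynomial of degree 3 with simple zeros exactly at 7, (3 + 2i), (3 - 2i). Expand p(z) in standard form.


The polynomial is p(z) = ∏_{α ∈ S} (z − α), where S = {7, (3 + 2i), (3 - 2i)}.
Expanding the product yields: p(z) = z^3 -13·z^2 + 55·z -91.
Note conjugate pairs combine to real quadratics: (z − (3+2i))(z − (3−2i)) = z² − 6z + 13.
The resulting polynomial has degree 3 and real coefficients as required.

p(z) = z^3 -13·z^2 + 55·z -91.


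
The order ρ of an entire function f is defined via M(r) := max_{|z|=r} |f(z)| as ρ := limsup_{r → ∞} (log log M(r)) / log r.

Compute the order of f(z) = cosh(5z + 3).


cosh(w) is a linear combination of e^{iw} and e^{−iw} (or e^w, e^{−w} in the hyperbolic case), so |cosh(w)| ≤ e^{|w|}. With w = 5z + 3, |w| ≤ 5|z| + 3 = 5r + 3 on |z| = r, giving M(r) ≤ e^{5r + 3}, so ρ ≤ 1. On a suitable ray (z = it for sin/cos; z = t for sinh/cosh, t real → ∞), |cosh(5z + 3)| grows like e^{5|t|}/2, so ρ ≥ 1. Hence ρ = 1.
Therefore ρ = 1.

Order ρ = 1.


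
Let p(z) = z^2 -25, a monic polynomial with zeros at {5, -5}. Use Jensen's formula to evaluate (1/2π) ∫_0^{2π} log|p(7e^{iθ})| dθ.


Zeros: -5, 5; r = 7.
Inside |z| < r: -5, 5. Outside (|z| ≥ r): ∅.
p(0) = -25, so log|p(0)| = log(25) = 3.2189.
Apply Jensen: I(r) = log|p(0)| + Σ_k log(r/|z_k|), summed over zeros inside |z| < r.
  log(r/|z_k|) for z_k = 5: log(7/5) = 0.3365
  log(r/|z_k|) for z_k = -5: log(7/5) = 0.3365
Sum over inside zeros: 0.6729.
I(r) = log|p(0)| + (inside sum) = 3.2189 + 0.6729 = 3.8918.
Closed form (all zeros inside, monic): I(r) = n·log(r) = 2·log(7) = 3.8918. ✓

I(r) ≈ 3.8918.


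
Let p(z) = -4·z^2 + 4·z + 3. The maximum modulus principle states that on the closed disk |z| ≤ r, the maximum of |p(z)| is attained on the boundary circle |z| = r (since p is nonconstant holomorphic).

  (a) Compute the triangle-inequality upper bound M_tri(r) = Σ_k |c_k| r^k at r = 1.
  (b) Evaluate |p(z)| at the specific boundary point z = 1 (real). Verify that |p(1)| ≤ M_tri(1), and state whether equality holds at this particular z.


Coefficients: c_0 = 3, c_1 = 4, c_2 = -4. Radius r = 1.
Part (a). Triangle bound: M_tri(r) = Σ_k |c_k| r^k
  = |3|·1^0 + |4|·1^1 + |-4|·1^2
  = 3 + 4 + 4 = 11.
This bounds M(r) := max_{|z|=r} |p(z)| from above; equality holds iff all terms c_k z^k can be made to align in phase at a single z on |z|=r.
Part (b). At z = 1 (real, on the circle |z| = r):
  p(1) = (3)·1^0 + (4)·1^1 + (-4)·1^2 = 3.
  |p(1)| = 3.
Check: |p(1)| = 3 ≤ 11 = M_tri(1). ✓ Equality does not hold at z = 1 (the coefficients have mixed signs, so the terms do not all align in phase there).

M_tri(1) = 11; |p(1)| = 3; equality at z=1: no.


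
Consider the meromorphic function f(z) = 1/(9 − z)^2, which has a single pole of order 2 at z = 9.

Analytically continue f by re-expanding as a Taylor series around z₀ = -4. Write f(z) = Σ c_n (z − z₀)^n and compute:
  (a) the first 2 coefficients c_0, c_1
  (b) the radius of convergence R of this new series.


Let w = z − z₀, so z = z₀ + w.
Then 9 − z = 9 − (z₀ + w) = (9 − z₀) − w = 13 − w.
f(z) = 1/(13 − w)^2 = (1/(13)^2) · (1 − w/(13))^{−2}.
By the binomial series (1−u)^{−2} = Σ_{n≥0} C(n+1, 1) u^n for |u|<1, with u = w/(13):
  c_n = C(n+1, 1) / (13)^(n+2).
  c_0 = 1/(13)^2 = 1/169.
  c_1 = 2/(13)^3 = 2/2197.
The series is valid for |w/d| < 1, i.e. |z − z₀| < |d|.
Radius of convergence: R = |9 − z₀| = |13| = 13 (distance from z₀ to the singularity z = 9).

c_0 = 1/169, c_1 = 2/2197; R = 13.


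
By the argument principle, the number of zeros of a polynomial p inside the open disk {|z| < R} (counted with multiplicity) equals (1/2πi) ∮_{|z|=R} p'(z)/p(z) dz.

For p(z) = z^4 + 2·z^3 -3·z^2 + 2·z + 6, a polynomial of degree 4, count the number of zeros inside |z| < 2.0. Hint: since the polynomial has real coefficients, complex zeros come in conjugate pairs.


The zeros of p are: -3, (1 + 1i), (1 - 1i), -1.
Their magnitudes are: 3, 1.414, 1.414, 1.
Zeros with |z| < R = 2.0: (1 + 1i), (1 - 1i), -1.
Count = 3.
By the argument principle, (1/2πi) ∮_{|z|=R} p'(z)/p(z) dz equals exactly this count.

Number of zeros inside |z| < 2.0: 3.


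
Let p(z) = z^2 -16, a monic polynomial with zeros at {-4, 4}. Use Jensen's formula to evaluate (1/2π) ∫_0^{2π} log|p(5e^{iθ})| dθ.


Zeros: -4, 4; r = 5.
Inside |z| < r: -4, 4. Outside (|z| ≥ r): ∅.
p(0) = -16, so log|p(0)| = log(16) = 2.7726.
Apply Jensen: I(r) = log|p(0)| + Σ_k log(r/|z_k|), summed over zeros inside |z| < r.
  log(r/|z_k|) for z_k = -4: log(5/4) = 0.2231
  log(r/|z_k|) for z_k = 4: log(5/4) = 0.2231
Sum over inside zeros: 0.4463.
I(r) = log|p(0)| + (inside sum) = 2.7726 + 0.4463 = 3.2189.
Closed form (all zeros inside, monic): I(r) = n·log(r) = 2·log(5) = 3.2189. ✓

I(r) ≈ 3.2189.


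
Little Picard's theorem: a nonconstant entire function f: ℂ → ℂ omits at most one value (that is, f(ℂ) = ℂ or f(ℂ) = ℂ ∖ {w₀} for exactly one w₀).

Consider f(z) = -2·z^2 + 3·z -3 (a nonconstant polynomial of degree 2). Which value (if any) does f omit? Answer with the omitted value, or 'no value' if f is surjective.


Little Picard bounds the complement of f(ℂ) to at most one point.
For every w ∈ ℂ, the equation p(z) − w = 0 is a nonconstant polynomial in z and hence has at least one root by the fundamental theorem of algebra. So p is surjective onto ℂ, omitting no value.

Omitted value: no value.


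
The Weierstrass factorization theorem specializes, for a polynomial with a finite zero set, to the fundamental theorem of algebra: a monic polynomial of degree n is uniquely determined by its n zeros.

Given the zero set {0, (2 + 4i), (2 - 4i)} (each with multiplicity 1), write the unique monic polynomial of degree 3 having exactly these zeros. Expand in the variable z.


The polynomial is p(z) = ∏_{α ∈ S} (z − α), where S = {0, (2 + 4i), (2 - 4i)}.
Expanding the product yields: p(z) = z^3 -4·z^2 + 20·z.
Note conjugate pairs combine to real quadratics: (z − (2+4i))(z − (2−4i)) = z² − 4z + 20.
The resulting polynomial has degree 3 and real coefficients as required.

p(z) = z^3 -4·z^2 + 20·z.


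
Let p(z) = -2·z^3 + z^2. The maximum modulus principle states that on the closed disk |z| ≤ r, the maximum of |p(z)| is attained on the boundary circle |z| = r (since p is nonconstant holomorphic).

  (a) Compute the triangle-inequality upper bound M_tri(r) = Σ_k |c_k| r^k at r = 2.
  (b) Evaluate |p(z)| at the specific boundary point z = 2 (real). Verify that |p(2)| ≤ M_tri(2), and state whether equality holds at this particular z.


Coefficients: c_0 = 0, c_1 = 0, c_2 = 1, c_3 = -2. Radius r = 2.
Part (a). Triangle bound: M_tri(r) = Σ_k |c_k| r^k
  = |0|·2^0 + |0|·2^1 + |1|·2^2 + |-2|·2^3
  = 0 + 0 + 4 + 16 = 20.
This bounds M(r) := max_{|z|=r} |p(z)| from above; equality holds iff all terms c_k z^k can be made to align in phase at a single z on |z|=r.
Part (b). At z = 2 (real, on the circle |z| = r):
  p(2) = (0)·2^0 + (0)·2^1 + (1)·2^2 + (-2)·2^3 = -12.
  |p(2)| = 12.
Check: |p(2)| = 12 ≤ 20 = M_tri(2). ✓ Equality does not hold at z = 2 (the coefficients have mixed signs, so the terms do not all align in phase there).

M_tri(2) = 20; |p(2)| = 12; equality at z=2: no.


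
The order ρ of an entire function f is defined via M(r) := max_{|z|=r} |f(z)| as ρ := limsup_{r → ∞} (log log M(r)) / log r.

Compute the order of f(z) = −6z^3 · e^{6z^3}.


M(r) = max_{|z|=r} |-6|·|z|^3·|e^{6z^3}| = 6·r^3 · e^{6r^3} (the factors attain their maxima compatibly on |z|=r). Then log M(r) = log 6 + 3·log r + 6r^3, dominated by the last term, so log log M(r) ~ 3·log r. The polynomial factor -6z^3 contributes only a log r term and does not affect the order. ρ = 3.
Therefore ρ = 3.

Order ρ = 3.


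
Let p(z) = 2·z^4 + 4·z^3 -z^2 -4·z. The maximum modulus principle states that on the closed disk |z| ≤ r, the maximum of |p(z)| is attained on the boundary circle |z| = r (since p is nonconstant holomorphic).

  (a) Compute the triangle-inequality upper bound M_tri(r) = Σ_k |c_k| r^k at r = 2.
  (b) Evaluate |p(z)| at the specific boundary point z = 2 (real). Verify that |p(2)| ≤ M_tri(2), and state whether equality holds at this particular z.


Coefficients: c_0 = 0, c_1 = -4, c_2 = -1, c_3 = 4, c_4 = 2. Radius r = 2.
Part (a). Triangle bound: M_tri(r) = Σ_k |c_k| r^k
  = |0|·2^0 + |-4|·2^1 + |-1|·2^2 + |4|·2^3 + |2|·2^4
  = 0 + 8 + 4 + 32 + 32 = 76.
This bounds M(r) := max_{|z|=r} |p(z)| from above; equality holds iff all terms c_k z^k can be made to align in phase at a single z on |z|=r.
Part (b). At z = 2 (real, on the circle |z| = r):
  p(2) = (0)·2^0 + (-4)·2^1 + (-1)·2^2 + (4)·2^3 + (2)·2^4 = 52.
  |p(2)| = 52.
Check: |p(2)| = 52 ≤ 76 = M_tri(2). ✓ Equality does not hold at z = 2 (the coefficients have mixed signs, so the terms do not all align in phase there).

M_tri(2) = 76; |p(2)| = 52; equality at z=2: no.


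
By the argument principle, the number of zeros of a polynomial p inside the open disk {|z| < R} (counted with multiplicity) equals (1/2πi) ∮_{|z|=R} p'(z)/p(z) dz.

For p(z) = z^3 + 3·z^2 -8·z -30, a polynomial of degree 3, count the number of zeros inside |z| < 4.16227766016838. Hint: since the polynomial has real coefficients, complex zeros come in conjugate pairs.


The zeros of p are: 3, (-3 + 1i), (-3 - 1i).
Their magnitudes are: 3, 3.162, 3.162.
Zeros with |z| < R = 4.16227766016838: 3, (-3 + 1i), (-3 - 1i).
Count = 3.
By the argument principle, (1/2πi) ∮_{|z|=R} p'(z)/p(z) dz equals exactly this count.

Number of zeros inside |z| < 4.16227766016838: 3.


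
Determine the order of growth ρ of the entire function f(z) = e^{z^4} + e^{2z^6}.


Each summand is entire of order 4 and 6 respectively (as in the single-exponential case). The order of a sum is at most the max of the orders, so ρ ≤ 6. For the lower bound: on |z|=r choose arg z so that 2z^6 is real positive; then |e^{2z^6}| = e^{2r^6} while |e^{1z^4}| ≤ e^{1r^4} = o(e^{2r^6}). So |f| ≥ e^{2r^6}(1 − o(1)) and ρ ≥ 6. Hence ρ = max(4, 6) = 6.
Therefore ρ = 6.

Order ρ = 6.


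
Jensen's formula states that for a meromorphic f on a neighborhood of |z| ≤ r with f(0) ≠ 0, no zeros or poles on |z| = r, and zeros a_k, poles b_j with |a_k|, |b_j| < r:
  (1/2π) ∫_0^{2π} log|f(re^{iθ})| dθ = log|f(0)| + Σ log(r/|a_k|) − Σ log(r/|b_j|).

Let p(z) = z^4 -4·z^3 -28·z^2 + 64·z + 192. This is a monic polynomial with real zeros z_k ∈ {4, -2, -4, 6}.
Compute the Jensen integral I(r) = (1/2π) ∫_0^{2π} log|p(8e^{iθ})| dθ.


Zeros: -4, -2, 4, 6; r = 8.
Inside |z| < r: -4, -2, 4, 6. Outside (|z| ≥ r): ∅.
p(0) = 192, so log|p(0)| = log(192) = 5.2575.
Apply Jensen: I(r) = log|p(0)| + Σ_k log(r/|z_k|), summed over zeros inside |z| < r.
  log(r/|z_k|) for z_k = 4: log(8/4) = 0.6931
  log(r/|z_k|) for z_k = -2: log(8/2) = 1.3863
  log(r/|z_k|) for z_k = -4: log(8/4) = 0.6931
  log(r/|z_k|) for z_k = 6: log(8/6) = 0.2877
Sum over inside zeros: 3.0603.
I(r) = log|p(0)| + (inside sum) = 5.2575 + 3.0603 = 8.3178.
Closed form (all zeros inside, monic): I(r) = n·log(r) = 4·log(8) = 8.3178. ✓

I(r) ≈ 8.3178.


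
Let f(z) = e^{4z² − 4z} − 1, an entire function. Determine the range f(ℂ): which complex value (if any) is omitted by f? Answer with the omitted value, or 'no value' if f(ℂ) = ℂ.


Little Picard bounds the complement of f(ℂ) to at most one point.
The exponent g(z) = 4z² − 4z is a nonconstant polynomial, hence surjective onto ℂ. So e^{g(z)} takes every value in {e^w : w ∈ ℂ} = ℂ ∖ {0}. Adding -1 shifts the range to ℂ ∖ {-1}. f omits exactly -1.

Omitted value: -1.


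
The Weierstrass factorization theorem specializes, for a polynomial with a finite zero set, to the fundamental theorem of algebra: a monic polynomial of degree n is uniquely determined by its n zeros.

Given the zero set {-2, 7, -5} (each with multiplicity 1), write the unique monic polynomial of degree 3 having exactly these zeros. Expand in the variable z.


The polynomial is p(z) = ∏_{α ∈ S} (z − α), where S = {-2, 7, -5}.
Expanding the product yields: p(z) = z^3 -39·z -70.
The resulting polynomial has degree 3 and real coefficients as required.

p(z) = z^3 -39·z -70.


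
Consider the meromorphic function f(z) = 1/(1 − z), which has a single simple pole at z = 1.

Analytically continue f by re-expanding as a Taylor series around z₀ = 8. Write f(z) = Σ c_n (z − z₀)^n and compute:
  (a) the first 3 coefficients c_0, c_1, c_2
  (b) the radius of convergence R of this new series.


Let w = z − z₀, so z = z₀ + w.
Then 1 − z = 1 − (z₀ + w) = (1 − z₀) − w = -7 − w.
f(z) = 1/(-7 − w) = (1/(-7)) · 1/(1 − w/(-7)) = Σ_{n≥0} w^n / (-7)^(n+1).
So c_n = 1/(-7)^(n+1):
  c_0 = 1/(-7)^1 = -1/7.
  c_1 = 1/(-7)^2 = 1/49.
  c_2 = 1/(-7)^3 = -1/343.
The series is valid for |w/d| < 1, i.e. |z − z₀| < |d|.
Radius of convergence: R = |1 − z₀| = |-7| = 7 (distance from z₀ to the singularity z = 1).

c_0 = -1/7, c_1 = 1/49, c_2 = -1/343; R = 7.


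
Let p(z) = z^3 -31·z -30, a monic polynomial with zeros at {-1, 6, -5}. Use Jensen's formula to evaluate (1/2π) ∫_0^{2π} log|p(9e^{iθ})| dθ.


Zeros: -5, -1, 6; r = 9.
Inside |z| < r: -5, -1, 6. Outside (|z| ≥ r): ∅.
p(0) = -30, so log|p(0)| = log(30) = 3.4012.
Apply Jensen: I(r) = log|p(0)| + Σ_k log(r/|z_k|), summed over zeros inside |z| < r.
  log(r/|z_k|) for z_k = -1: log(9/1) = 2.1972
  log(r/|z_k|) for z_k = 6: log(9/6) = 0.4055
  log(r/|z_k|) for z_k = -5: log(9/5) = 0.5878
Sum over inside zeros: 3.1905.
I(r) = log|p(0)| + (inside sum) = 3.4012 + 3.1905 = 6.5917.
Closed form (all zeros inside, monic): I(r) = n·log(r) = 3·log(9) = 6.5917. ✓

I(r) ≈ 6.5917.


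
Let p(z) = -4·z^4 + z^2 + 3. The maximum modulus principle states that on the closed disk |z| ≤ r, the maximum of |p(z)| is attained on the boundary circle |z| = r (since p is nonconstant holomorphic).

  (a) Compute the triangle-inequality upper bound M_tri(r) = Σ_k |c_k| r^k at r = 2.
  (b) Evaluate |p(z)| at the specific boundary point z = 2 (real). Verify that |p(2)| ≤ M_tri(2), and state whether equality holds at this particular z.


Coefficients: c_0 = 3, c_1 = 0, c_2 = 1, c_3 = 0, c_4 = -4. Radius r = 2.
Part (a). Triangle bound: M_tri(r) = Σ_k |c_k| r^k
  = |3|·2^0 + |0|·2^1 + |1|·2^2 + |0|·2^3 + |-4|·2^4
  = 3 + 0 + 4 + 0 + 64 = 71.
This bounds M(r) := max_{|z|=r} |p(z)| from above; equality holds iff all terms c_k z^k can be made to align in phase at a single z on |z|=r.
Part (b). At z = 2 (real, on the circle |z| = r):
  p(2) = (3)·2^0 + (0)·2^1 + (1)·2^2 + (0)·2^3 + (-4)·2^4 = -57.
  |p(2)| = 57.
Check: |p(2)| = 57 ≤ 71 = M_tri(2). ✓ Equality does not hold at z = 2 (the coefficients have mixed signs, so the terms do not all align in phase there).

M_tri(2) = 71; |p(2)| = 57; equality at z=2: no.


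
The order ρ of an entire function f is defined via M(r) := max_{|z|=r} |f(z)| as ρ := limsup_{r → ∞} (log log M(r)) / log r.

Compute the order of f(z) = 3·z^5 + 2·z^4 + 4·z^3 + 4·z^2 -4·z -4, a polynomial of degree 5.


|f(z)| ≤ Σ|c_k|·r^k = O(r^5) as r → ∞. Polynomial growth is O(e^{r^ε}) for every ε > 0 (since r^5/e^{r^ε} → 0), so ρ ≤ ε for all ε > 0, i.e. ρ = 0. Every nonconstant polynomial has order 0.
Therefore ρ = 0.

Order ρ = 0.


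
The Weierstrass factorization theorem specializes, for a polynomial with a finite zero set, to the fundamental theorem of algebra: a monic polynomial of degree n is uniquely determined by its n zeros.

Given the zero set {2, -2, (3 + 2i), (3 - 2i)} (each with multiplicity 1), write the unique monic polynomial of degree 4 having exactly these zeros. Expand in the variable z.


The polynomial is p(z) = ∏_{α ∈ S} (z − α), where S = {2, -2, (3 + 2i), (3 - 2i)}.
Expanding the product yields: p(z) = z^4 -6·z^3 + 9·z^2 + 24·z -52.
Note conjugate pairs combine to real quadratics: (z − (3+2i))(z − (3−2i)) = z² − 6z + 13.
The resulting polynomial has degree 4 and real coefficients as required.

p(z) = z^4 -6·z^3 + 9·z^2 + 24·z -52.


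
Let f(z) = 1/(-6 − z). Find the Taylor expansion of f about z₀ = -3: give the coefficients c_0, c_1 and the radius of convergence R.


Let w = z − z₀, so z = z₀ + w.
Then -6 − z = -6 − (z₀ + w) = (-6 − z₀) − w = -3 − w.
f(z) = 1/(-3 − w) = (1/(-3)) · 1/(1 − w/(-3)) = Σ_{n≥0} w^n / (-3)^(n+1).
So c_n = 1/(-3)^(n+1):
  c_0 = 1/(-3)^1 = -1/3.
  c_1 = 1/(-3)^2 = 1/9.
The series is valid for |w/d| < 1, i.e. |z − z₀| < |d|.
Radius of convergence: R = |-6 − z₀| = |-3| = 3 (distance from z₀ to the singularity z = -6).

c_0 = -1/3, c_1 = 1/9; R = 3.


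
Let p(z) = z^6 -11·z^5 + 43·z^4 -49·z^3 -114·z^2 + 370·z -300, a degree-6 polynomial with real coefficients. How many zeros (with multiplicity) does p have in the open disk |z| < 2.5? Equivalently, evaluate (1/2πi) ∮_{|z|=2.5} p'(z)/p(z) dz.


The zeros of p are: -2, (2 + 1i), (2 - 1i), 3, (3 + 1i), (3 - 1i).
Their magnitudes are: 2, 2.236, 2.236, 3, 3.162, 3.162.
Zeros with |z| < R = 2.5: -2, (2 + 1i), (2 - 1i).
Count = 3.
By the argument principle, (1/2πi) ∮_{|z|=R} p'(z)/p(z) dz equals exactly this count.

Number of zeros inside |z| < 2.5: 3.


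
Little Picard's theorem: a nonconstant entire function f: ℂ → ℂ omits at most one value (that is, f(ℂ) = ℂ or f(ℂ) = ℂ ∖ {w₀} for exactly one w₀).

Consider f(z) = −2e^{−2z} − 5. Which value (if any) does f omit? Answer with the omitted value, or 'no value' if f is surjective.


Little Picard bounds the complement of f(ℂ) to at most one point.
e^{−2z} is never zero on ℂ, so -2·e^{−2z} takes every value in ℂ ∖ {0}. Adding -5 shifts the range to ℂ ∖ {-5}. Thus f omits exactly the value -5.

Omitted value: -5.


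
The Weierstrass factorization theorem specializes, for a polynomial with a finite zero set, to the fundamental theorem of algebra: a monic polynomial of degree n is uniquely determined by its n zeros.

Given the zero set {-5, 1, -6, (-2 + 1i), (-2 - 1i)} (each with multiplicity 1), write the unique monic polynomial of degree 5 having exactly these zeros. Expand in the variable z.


The polynomial is p(z) = ∏_{α ∈ S} (z − α), where S = {-5, 1, -6, (-2 + 1i), (-2 - 1i)}.
Expanding the product yields: p(z) = z^5 + 14·z^4 + 64·z^3 + 96·z^2 -25·z -150.
Note conjugate pairs combine to real quadratics: (z − (-2+1i))(z − (-2−1i)) = z² + 4z + 5.
The resulting polynomial has degree 5 and real coefficients as required.

p(z) = z^5 + 14·z^4 + 64·z^3 + 96·z^2 -25·z -150.


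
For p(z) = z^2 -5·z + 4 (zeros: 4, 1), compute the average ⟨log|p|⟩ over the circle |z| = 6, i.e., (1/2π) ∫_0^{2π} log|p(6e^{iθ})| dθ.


Zeros: 1, 4; r = 6.
Inside |z| < r: 1, 4. Outside (|z| ≥ r): ∅.
p(0) = 4, so log|p(0)| = log(4) = 1.3863.
Apply Jensen: I(r) = log|p(0)| + Σ_k log(r/|z_k|), summed over zeros inside |z| < r.
  log(r/|z_k|) for z_k = 4: log(6/4) = 0.4055
  log(r/|z_k|) for z_k = 1: log(6/1) = 1.7918
Sum over inside zeros: 2.1972.
I(r) = log|p(0)| + (inside sum) = 1.3863 + 2.1972 = 3.5835.
Closed form (all zeros inside, monic): I(r) = n·log(r) = 2·log(6) = 3.5835. ✓

I(r) ≈ 3.5835.


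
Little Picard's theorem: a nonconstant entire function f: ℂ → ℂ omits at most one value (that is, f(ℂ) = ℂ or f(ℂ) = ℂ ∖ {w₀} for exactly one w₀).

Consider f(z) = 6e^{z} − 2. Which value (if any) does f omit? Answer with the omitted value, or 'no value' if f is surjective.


Little Picard bounds the complement of f(ℂ) to at most one point.
e^{z} is never zero on ℂ, so 6·e^{z} takes every value in ℂ ∖ {0}. Adding -2 shifts the range to ℂ ∖ {-2}. Thus f omits exactly the value -2.

Omitted value: -2.


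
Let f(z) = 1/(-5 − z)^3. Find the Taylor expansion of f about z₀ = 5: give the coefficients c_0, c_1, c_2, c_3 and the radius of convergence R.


Let w = z − z₀, so z = z₀ + w.
Then -5 − z = -5 − (z₀ + w) = (-5 − z₀) − w = -10 − w.
f(z) = 1/(-10 − w)^3 = (1/(-10)^3) · (1 − w/(-10))^{−3}.
By the binomial series (1−u)^{−3} = Σ_{n≥0} C(n+2, 2) u^n for |u|<1, with u = w/(-10):
  c_n = C(n+2, 2) / (-10)^(n+3).
  c_0 = 1/(-10)^3 = -1/1000.
  c_1 = 3/(-10)^4 = 3/10000.
  c_2 = 6/(-10)^5 = -3/50000.
  c_3 = 10/(-10)^6 = 1/100000.
The series is valid for |w/d| < 1, i.e. |z − z₀| < |d|.
Radius of convergence: R = |-5 − z₀| = |-10| = 10 (distance from z₀ to the singularity z = -5).

c_0 = -1/1000, c_1 = 3/10000, c_2 = -3/50000, c_3 = 1/100000; R = 10.


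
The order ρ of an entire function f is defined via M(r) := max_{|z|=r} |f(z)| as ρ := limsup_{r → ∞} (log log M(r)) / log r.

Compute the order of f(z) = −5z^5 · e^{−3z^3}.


M(r) = max_{|z|=r} |-5|·|z|^5·|e^{−3z^3}| = 5·r^5 · e^{3r^3} (the factors attain their maxima compatibly on |z|=r). Then log M(r) = log 5 + 5·log r + 3r^3, dominated by the last term, so log log M(r) ~ 3·log r. The polynomial factor -5z^5 contributes only a log r term and does not affect the order. ρ = 3.
Therefore ρ = 3.

Order ρ = 3.


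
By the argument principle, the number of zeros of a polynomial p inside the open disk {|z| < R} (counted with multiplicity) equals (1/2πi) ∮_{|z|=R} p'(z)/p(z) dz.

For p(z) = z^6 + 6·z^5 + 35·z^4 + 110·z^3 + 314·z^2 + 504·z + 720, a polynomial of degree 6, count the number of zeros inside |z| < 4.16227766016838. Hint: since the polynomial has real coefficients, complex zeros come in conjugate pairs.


The zeros of p are: (0 + 3i), (0 - 3i), (-2 + 2i), (-2 - 2i), (-1 + 3i), (-1 - 3i).
Their magnitudes are: 3, 3, 2.828, 2.828, 3.162, 3.162.
Zeros with |z| < R = 4.16227766016838: (0 + 3i), (0 - 3i), (-2 + 2i), (-2 - 2i), (-1 + 3i), (-1 - 3i).
Count = 6.
By the argument principle, (1/2πi) ∮_{|z|=R} p'(z)/p(z) dz equals exactly this count.

Number of zeros inside |z| < 4.16227766016838: 6.


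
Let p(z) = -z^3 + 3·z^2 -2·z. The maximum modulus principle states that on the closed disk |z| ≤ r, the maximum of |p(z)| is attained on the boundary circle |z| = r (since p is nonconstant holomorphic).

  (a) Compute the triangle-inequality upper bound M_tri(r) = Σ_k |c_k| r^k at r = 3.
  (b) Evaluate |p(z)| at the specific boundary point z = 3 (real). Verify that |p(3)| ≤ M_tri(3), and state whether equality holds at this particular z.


Coefficients: c_0 = 0, c_1 = -2, c_2 = 3, c_3 = -1. Radius r = 3.
Part (a). Triangle bound: M_tri(r) = Σ_k |c_k| r^k
  = |0|·3^0 + |-2|·3^1 + |3|·3^2 + |-1|·3^3
  = 0 + 6 + 27 + 27 = 60.
This bounds M(r) := max_{|z|=r} |p(z)| from above; equality holds iff all terms c_k z^k can be made to align in phase at a single z on |z|=r.
Part (b). At z = 3 (real, on the circle |z| = r):
  p(3) = (0)·3^0 + (-2)·3^1 + (3)·3^2 + (-1)·3^3 = -6.
  |p(3)| = 6.
Check: |p(3)| = 6 ≤ 60 = M_tri(3). ✓ Equality does not hold at z = 3 (the coefficients have mixed signs, so the terms do not all align in phase there).

M_tri(3) = 60; |p(3)| = 6; equality at z=3: no.


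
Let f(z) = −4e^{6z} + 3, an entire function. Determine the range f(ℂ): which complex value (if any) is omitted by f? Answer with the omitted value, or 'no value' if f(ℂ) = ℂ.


Little Picard bounds the complement of f(ℂ) to at most one point.
e^{6z} is never zero on ℂ, so -4·e^{6z} takes every value in ℂ ∖ {0}. Adding 3 shifts the range to ℂ ∖ {3}. Thus f omits exactly the value 3.

Omitted value: 3.


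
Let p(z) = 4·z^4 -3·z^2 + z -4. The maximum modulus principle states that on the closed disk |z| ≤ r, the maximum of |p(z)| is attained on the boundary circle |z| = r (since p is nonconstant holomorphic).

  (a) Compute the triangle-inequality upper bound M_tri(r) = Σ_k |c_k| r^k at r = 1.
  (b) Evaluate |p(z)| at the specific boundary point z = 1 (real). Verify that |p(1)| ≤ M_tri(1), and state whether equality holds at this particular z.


Coefficients: c_0 = -4, c_1 = 1, c_2 = -3, c_3 = 0, c_4 = 4. Radius r = 1.
Part (a). Triangle bound: M_tri(r) = Σ_k |c_k| r^k
  = |-4|·1^0 + |1|·1^1 + |-3|·1^2 + |0|·1^3 + |4|·1^4
  = 4 + 1 + 3 + 0 + 4 = 12.
This bounds M(r) := max_{|z|=r} |p(z)| from above; equality holds iff all terms c_k z^k can be made to align in phase at a single z on |z|=r.
Part (b). At z = 1 (real, on the circle |z| = r):
  p(1) = (-4)·1^0 + (1)·1^1 + (-3)·1^2 + (0)·1^3 + (4)·1^4 = -2.
  |p(1)| = 2.
Check: |p(1)| = 2 ≤ 12 = M_tri(1). ✓ Equality does not hold at z = 1 (the coefficients have mixed signs, so the terms do not all align in phase there).

M_tri(1) = 12; |p(1)| = 2; equality at z=1: no.


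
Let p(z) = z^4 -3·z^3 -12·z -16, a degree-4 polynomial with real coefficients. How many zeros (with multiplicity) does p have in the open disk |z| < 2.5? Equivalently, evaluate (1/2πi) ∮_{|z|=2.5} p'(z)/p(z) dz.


The zeros of p are: 4, -1, (0 + 2i), (0 - 2i).
Their magnitudes are: 4, 1, 2, 2.
Zeros with |z| < R = 2.5: -1, (0 + 2i), (0 - 2i).
Count = 3.
By the argument principle, (1/2πi) ∮_{|z|=R} p'(z)/p(z) dz equals exactly this count.

Number of zeros inside |z| < 2.5: 3.


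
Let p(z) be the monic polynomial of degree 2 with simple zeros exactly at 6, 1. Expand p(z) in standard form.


The polynomial is p(z) = ∏_{α ∈ S} (z − α), where S = {6, 1}.
Expanding the product yields: p(z) = z^2 -7·z + 6.
The resulting polynomial has degree 2 and real coefficients as required.

p(z) = z^2 -7·z + 6.


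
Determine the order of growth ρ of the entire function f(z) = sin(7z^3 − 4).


Write sin(w) = (e^{iw} ± e^{−iw})/(2 or 2i), so |sin(w)| ≤ e^{|w|}. With w = 7z^3 − 4, |w| ≤ 7r^3 + 4 on |z|=r, giving M(r) ≤ e^{7r^3 + 4} and ρ ≤ 3. For the lower bound, choose z on |z|=r with 7z^3 purely imaginary of modulus 7r^3; then |sin(7z^3 − 4)| grows like e^{7r^3}/2, so ρ ≥ 3. Hence ρ = 3.
Therefore ρ = 3.

Order ρ = 3.


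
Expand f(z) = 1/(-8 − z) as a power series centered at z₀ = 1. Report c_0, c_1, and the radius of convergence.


Let w = z − z₀, so z = z₀ + w.
Then -8 − z = -8 − (z₀ + w) = (-8 − z₀) − w = -9 − w.
f(z) = 1/(-9 − w) = (1/(-9)) · 1/(1 − w/(-9)) = Σ_{n≥0} w^n / (-9)^(n+1).
So c_n = 1/(-9)^(n+1):
  c_0 = 1/(-9)^1 = -1/9.
  c_1 = 1/(-9)^2 = 1/81.
The series is valid for |w/d| < 1, i.e. |z − z₀| < |d|.
Radius of convergence: R = |-8 − z₀| = |-9| = 9 (distance from z₀ to the singularity z = -8).

c_0 = -1/9, c_1 = 1/81; R = 9.


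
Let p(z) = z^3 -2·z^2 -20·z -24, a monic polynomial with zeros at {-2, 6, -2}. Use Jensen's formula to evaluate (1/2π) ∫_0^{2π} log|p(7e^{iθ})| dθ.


Zeros: -2, -2, 6; r = 7.
Inside |z| < r: -2, -2, 6. Outside (|z| ≥ r): ∅.
p(0) = -24, so log|p(0)| = log(24) = 3.1781.
Apply Jensen: I(r) = log|p(0)| + Σ_k log(r/|z_k|), summed over zeros inside |z| < r.
  log(r/|z_k|) for z_k = -2: log(7/2) = 1.2528
  log(r/|z_k|) for z_k = 6: log(7/6) = 0.1542
  log(r/|z_k|) for z_k = -2: log(7/2) = 1.2528
Sum over inside zeros: 2.6597.
I(r) = log|p(0)| + (inside sum) = 3.1781 + 2.6597 = 5.8377.
Closed form (all zeros inside, monic): I(r) = n·log(r) = 3·log(7) = 5.8377. ✓

I(r) ≈ 5.8377.
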